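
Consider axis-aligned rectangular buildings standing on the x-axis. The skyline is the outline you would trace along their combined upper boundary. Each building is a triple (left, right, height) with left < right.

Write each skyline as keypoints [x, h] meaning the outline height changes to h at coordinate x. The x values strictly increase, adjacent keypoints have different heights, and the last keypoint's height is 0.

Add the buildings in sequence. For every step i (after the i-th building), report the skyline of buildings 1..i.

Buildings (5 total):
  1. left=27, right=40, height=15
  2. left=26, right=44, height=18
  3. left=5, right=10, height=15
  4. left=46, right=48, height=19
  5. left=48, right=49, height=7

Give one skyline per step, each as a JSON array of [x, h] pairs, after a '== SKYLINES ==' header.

== SKYLINES ==
[[27,15],[40,0]]
[[26,18],[44,0]]
[[5,15],[10,0],[26,18],[44,0]]
[[5,15],[10,0],[26,18],[44,0],[46,19],[48,0]]
[[5,15],[10,0],[26,18],[44,0],[46,19],[48,7],[49,0]]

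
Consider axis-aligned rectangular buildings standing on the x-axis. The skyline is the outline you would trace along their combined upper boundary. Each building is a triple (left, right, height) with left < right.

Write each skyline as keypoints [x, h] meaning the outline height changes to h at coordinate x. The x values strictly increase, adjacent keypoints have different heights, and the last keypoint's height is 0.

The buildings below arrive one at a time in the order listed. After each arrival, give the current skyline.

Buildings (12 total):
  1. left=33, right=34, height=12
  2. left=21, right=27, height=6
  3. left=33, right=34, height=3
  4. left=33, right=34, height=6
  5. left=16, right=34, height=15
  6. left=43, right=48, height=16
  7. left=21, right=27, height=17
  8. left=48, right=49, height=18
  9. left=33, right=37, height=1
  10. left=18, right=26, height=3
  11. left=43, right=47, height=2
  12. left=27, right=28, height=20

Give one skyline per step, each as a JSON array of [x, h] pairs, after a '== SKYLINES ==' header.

== SKYLINES ==
[[33,12],[34,0]]
[[21,6],[27,0],[33,12],[34,0]]
[[21,6],[27,0],[33,12],[34,0]]
[[21,6],[27,0],[33,12],[34,0]]
[[16,15],[34,0]]
[[16,15],[34,0],[43,16],[48,0]]
[[16,15],[21,17],[27,15],[34,0],[43,16],[48,0]]
[[16,15],[21,17],[27,15],[34,0],[43,16],[48,18],[49,0]]
[[16,15],[21,17],[27,15],[34,1],[37,0],[43,16],[48,18],[49,0]]
[[16,15],[21,17],[27,15],[34,1],[37,0],[43,16],[48,18],[49,0]]
[[16,15],[21,17],[27,15],[34,1],[37,0],[43,16],[48,18],[49,0]]
[[16,15],[21,17],[27,20],[28,15],[34,1],[37,0],[43,16],[48,18],[49,0]]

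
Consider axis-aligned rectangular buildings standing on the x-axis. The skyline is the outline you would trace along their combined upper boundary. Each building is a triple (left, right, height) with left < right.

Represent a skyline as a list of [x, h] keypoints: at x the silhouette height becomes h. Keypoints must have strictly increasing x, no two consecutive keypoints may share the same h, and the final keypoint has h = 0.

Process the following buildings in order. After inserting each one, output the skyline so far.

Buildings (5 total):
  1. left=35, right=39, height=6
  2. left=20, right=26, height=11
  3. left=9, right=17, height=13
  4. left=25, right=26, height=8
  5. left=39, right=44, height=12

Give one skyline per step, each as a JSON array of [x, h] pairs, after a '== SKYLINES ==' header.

== SKYLINES ==
[[35,6],[39,0]]
[[20,11],[26,0],[35,6],[39,0]]
[[9,13],[17,0],[20,11],[26,0],[35,6],[39,0]]
[[9,13],[17,0],[20,11],[26,0],[35,6],[39,0]]
[[9,13],[17,0],[20,11],[26,0],[35,6],[39,12],[44,0]]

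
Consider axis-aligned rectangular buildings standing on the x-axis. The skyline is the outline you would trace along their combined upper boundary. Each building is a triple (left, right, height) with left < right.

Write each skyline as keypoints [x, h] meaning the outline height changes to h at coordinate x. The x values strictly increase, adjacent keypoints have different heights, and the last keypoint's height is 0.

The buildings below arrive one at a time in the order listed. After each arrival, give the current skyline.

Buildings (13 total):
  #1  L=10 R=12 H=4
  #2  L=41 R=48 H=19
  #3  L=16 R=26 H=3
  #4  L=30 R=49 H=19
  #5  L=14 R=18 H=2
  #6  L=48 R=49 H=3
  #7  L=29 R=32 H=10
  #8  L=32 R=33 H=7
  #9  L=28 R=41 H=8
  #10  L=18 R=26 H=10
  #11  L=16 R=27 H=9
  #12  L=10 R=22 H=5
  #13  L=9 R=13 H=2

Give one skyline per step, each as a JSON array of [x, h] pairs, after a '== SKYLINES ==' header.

== SKYLINES ==
[[10,4],[12,0]]
[[10,4],[12,0],[41,19],[48,0]]
[[10,4],[12,0],[16,3],[26,0],[41,19],[48,0]]
[[10,4],[12,0],[16,3],[26,0],[30,19],[49,0]]
[[10,4],[12,0],[14,2],[16,3],[26,0],[30,19],[49,0]]
[[10,4],[12,0],[14,2],[16,3],[26,0],[30,19],[49,0]]
[[10,4],[12,0],[14,2],[16,3],[26,0],[29,10],[30,19],[49,0]]
[[10,4],[12,0],[14,2],[16,3],[26,0],[29,10],[30,19],[49,0]]
[[10,4],[12,0],[14,2],[16,3],[26,0],[28,8],[29,10],[30,19],[49,0]]
[[10,4],[12,0],[14,2],[16,3],[18,10],[26,0],[28,8],[29,10],[30,19],[49,0]]
[[10,4],[12,0],[14,2],[16,9],[18,10],[26,9],[27,0],[28,8],[29,10],[30,19],[49,0]]
[[10,5],[16,9],[18,10],[26,9],[27,0],[28,8],[29,10],[30,19],[49,0]]
[[9,2],[10,5],[16,9],[18,10],[26,9],[27,0],[28,8],[29,10],[30,19],[49,0]]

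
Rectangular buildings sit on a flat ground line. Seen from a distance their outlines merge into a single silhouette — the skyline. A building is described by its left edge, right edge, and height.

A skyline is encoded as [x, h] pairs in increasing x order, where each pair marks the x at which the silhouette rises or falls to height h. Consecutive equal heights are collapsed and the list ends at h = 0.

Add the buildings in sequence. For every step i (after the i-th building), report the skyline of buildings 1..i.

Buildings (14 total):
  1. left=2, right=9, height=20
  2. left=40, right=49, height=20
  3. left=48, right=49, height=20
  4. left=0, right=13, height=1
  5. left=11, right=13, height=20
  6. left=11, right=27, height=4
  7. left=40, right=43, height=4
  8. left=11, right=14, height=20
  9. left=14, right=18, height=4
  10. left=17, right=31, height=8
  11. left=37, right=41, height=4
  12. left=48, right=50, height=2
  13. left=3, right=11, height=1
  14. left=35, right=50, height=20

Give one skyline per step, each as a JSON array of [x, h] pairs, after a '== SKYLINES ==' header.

== SKYLINES ==
[[2,20],[9,0]]
[[2,20],[9,0],[40,20],[49,0]]
[[2,20],[9,0],[40,20],[49,0]]
[[0,1],[2,20],[9,1],[13,0],[40,20],[49,0]]
[[0,1],[2,20],[9,1],[11,20],[13,0],[40,20],[49,0]]
[[0,1],[2,20],[9,1],[11,20],[13,4],[27,0],[40,20],[49,0]]
[[0,1],[2,20],[9,1],[11,20],[13,4],[27,0],[40,20],[49,0]]
[[0,1],[2,20],[9,1],[11,20],[14,4],[27,0],[40,20],[49,0]]
[[0,1],[2,20],[9,1],[11,20],[14,4],[27,0],[40,20],[49,0]]
[[0,1],[2,20],[9,1],[11,20],[14,4],[17,8],[31,0],[40,20],[49,0]]
[[0,1],[2,20],[9,1],[11,20],[14,4],[17,8],[31,0],[37,4],[40,20],[49,0]]
[[0,1],[2,20],[9,1],[11,20],[14,4],[17,8],[31,0],[37,4],[40,20],[49,2],[50,0]]
[[0,1],[2,20],[9,1],[11,20],[14,4],[17,8],[31,0],[37,4],[40,20],[49,2],[50,0]]
[[0,1],[2,20],[9,1],[11,20],[14,4],[17,8],[31,0],[35,20],[50,0]]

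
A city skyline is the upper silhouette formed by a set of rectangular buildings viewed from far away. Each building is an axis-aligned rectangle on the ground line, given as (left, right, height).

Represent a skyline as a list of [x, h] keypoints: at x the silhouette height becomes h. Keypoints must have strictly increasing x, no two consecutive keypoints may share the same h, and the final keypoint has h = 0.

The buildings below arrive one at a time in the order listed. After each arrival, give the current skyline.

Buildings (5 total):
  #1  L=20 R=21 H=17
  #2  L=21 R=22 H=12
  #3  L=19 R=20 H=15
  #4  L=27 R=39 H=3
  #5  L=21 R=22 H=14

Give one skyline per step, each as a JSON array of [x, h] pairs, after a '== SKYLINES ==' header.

== SKYLINES ==
[[20,17],[21,0]]
[[20,17],[21,12],[22,0]]
[[19,15],[20,17],[21,12],[22,0]]
[[19,15],[20,17],[21,12],[22,0],[27,3],[39,0]]
[[19,15],[20,17],[21,14],[22,0],[27,3],[39,0]]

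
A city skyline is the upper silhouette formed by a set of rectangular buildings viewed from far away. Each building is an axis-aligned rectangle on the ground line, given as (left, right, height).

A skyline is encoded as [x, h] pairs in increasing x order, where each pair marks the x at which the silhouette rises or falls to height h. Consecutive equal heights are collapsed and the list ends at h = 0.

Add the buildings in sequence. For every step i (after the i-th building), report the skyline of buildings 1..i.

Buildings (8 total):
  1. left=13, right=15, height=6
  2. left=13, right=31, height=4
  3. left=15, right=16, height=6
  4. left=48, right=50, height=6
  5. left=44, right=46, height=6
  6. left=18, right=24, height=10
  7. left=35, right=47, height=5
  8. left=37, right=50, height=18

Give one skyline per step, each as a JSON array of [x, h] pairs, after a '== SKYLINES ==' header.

== SKYLINES ==
[[13,6],[15,0]]
[[13,6],[15,4],[31,0]]
[[13,6],[16,4],[31,0]]
[[13,6],[16,4],[31,0],[48,6],[50,0]]
[[13,6],[16,4],[31,0],[44,6],[46,0],[48,6],[50,0]]
[[13,6],[16,4],[18,10],[24,4],[31,0],[44,6],[46,0],[48,6],[50,0]]
[[13,6],[16,4],[18,10],[24,4],[31,0],[35,5],[44,6],[46,5],[47,0],[48,6],[50,0]]
[[13,6],[16,4],[18,10],[24,4],[31,0],[35,5],[37,18],[50,0]]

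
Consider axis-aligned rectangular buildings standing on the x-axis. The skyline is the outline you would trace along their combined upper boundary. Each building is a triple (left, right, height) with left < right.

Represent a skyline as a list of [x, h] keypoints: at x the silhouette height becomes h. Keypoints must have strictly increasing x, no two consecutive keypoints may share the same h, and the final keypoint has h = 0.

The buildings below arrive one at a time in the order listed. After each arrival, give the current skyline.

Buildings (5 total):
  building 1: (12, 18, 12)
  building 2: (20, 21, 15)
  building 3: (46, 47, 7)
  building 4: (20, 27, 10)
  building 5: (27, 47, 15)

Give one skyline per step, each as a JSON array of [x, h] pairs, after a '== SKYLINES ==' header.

== SKYLINES ==
[[12,12],[18,0]]
[[12,12],[18,0],[20,15],[21,0]]
[[12,12],[18,0],[20,15],[21,0],[46,7],[47,0]]
[[12,12],[18,0],[20,15],[21,10],[27,0],[46,7],[47,0]]
[[12,12],[18,0],[20,15],[21,10],[27,15],[47,0]]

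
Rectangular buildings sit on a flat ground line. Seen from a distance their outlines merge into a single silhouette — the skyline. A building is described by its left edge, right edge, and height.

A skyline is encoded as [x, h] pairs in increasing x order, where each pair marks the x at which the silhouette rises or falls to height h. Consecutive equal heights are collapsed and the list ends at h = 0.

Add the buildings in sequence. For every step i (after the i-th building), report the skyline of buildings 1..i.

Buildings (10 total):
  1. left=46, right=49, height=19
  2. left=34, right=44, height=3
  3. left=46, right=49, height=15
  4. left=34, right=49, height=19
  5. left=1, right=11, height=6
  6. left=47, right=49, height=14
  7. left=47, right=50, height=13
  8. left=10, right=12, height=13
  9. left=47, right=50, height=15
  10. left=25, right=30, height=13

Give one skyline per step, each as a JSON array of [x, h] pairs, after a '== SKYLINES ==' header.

== SKYLINES ==
[[46,19],[49,0]]
[[34,3],[44,0],[46,19],[49,0]]
[[34,3],[44,0],[46,19],[49,0]]
[[34,19],[49,0]]
[[1,6],[11,0],[34,19],[49,0]]
[[1,6],[11,0],[34,19],[49,0]]
[[1,6],[11,0],[34,19],[49,13],[50,0]]
[[1,6],[10,13],[12,0],[34,19],[49,13],[50,0]]
[[1,6],[10,13],[12,0],[34,19],[49,15],[50,0]]
[[1,6],[10,13],[12,0],[25,13],[30,0],[34,19],[49,15],[50,0]]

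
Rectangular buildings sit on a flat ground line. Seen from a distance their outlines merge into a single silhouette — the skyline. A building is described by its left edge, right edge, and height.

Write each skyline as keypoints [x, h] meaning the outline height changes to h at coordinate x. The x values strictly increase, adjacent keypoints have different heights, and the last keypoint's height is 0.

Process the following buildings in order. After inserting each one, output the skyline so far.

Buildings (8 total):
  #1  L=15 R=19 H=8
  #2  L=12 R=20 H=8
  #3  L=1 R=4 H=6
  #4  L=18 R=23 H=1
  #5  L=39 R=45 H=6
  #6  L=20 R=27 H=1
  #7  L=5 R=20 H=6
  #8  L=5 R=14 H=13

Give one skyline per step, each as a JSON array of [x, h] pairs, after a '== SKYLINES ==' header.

== SKYLINES ==
[[15,8],[19,0]]
[[12,8],[20,0]]
[[1,6],[4,0],[12,8],[20,0]]
[[1,6],[4,0],[12,8],[20,1],[23,0]]
[[1,6],[4,0],[12,8],[20,1],[23,0],[39,6],[45,0]]
[[1,6],[4,0],[12,8],[20,1],[27,0],[39,6],[45,0]]
[[1,6],[4,0],[5,6],[12,8],[20,1],[27,0],[39,6],[45,0]]
[[1,6],[4,0],[5,13],[14,8],[20,1],[27,0],[39,6],[45,0]]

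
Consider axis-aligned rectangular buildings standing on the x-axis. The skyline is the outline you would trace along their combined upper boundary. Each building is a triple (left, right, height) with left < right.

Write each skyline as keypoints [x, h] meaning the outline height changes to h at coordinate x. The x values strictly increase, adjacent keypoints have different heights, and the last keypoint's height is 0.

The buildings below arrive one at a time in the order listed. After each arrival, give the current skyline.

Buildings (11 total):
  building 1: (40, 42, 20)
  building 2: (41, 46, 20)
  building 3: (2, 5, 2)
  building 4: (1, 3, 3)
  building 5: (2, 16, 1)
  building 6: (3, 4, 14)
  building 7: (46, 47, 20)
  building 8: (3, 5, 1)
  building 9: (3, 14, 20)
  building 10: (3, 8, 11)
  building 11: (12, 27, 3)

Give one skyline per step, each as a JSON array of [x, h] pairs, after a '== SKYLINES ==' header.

== SKYLINES ==
[[40,20],[42,0]]
[[40,20],[46,0]]
[[2,2],[5,0],[40,20],[46,0]]
[[1,3],[3,2],[5,0],[40,20],[46,0]]
[[1,3],[3,2],[5,1],[16,0],[40,20],[46,0]]
[[1,3],[3,14],[4,2],[5,1],[16,0],[40,20],[46,0]]
[[1,3],[3,14],[4,2],[5,1],[16,0],[40,20],[47,0]]
[[1,3],[3,14],[4,2],[5,1],[16,0],[40,20],[47,0]]
[[1,3],[3,20],[14,1],[16,0],[40,20],[47,0]]
[[1,3],[3,20],[14,1],[16,0],[40,20],[47,0]]
[[1,3],[3,20],[14,3],[27,0],[40,20],[47,0]]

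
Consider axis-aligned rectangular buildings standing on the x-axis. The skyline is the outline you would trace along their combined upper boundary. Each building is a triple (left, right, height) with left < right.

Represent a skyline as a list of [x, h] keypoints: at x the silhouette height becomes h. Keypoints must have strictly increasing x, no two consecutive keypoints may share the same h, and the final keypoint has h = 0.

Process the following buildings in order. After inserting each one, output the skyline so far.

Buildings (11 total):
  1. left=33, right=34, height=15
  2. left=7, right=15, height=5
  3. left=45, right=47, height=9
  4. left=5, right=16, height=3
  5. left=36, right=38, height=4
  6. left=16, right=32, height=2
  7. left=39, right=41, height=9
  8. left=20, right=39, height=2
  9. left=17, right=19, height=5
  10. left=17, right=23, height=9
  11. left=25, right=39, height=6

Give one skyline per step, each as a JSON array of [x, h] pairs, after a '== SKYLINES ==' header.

== SKYLINES ==
[[33,15],[34,0]]
[[7,5],[15,0],[33,15],[34,0]]
[[7,5],[15,0],[33,15],[34,0],[45,9],[47,0]]
[[5,3],[7,5],[15,3],[16,0],[33,15],[34,0],[45,9],[47,0]]
[[5,3],[7,5],[15,3],[16,0],[33,15],[34,0],[36,4],[38,0],[45,9],[47,0]]
[[5,3],[7,5],[15,3],[16,2],[32,0],[33,15],[34,0],[36,4],[38,0],[45,9],[47,0]]
[[5,3],[7,5],[15,3],[16,2],[32,0],[33,15],[34,0],[36,4],[38,0],[39,9],[41,0],[45,9],[47,0]]
[[5,3],[7,5],[15,3],[16,2],[33,15],[34,2],[36,4],[38,2],[39,9],[41,0],[45,9],[47,0]]
[[5,3],[7,5],[15,3],[16,2],[17,5],[19,2],[33,15],[34,2],[36,4],[38,2],[39,9],[41,0],[45,9],[47,0]]
[[5,3],[7,5],[15,3],[16,2],[17,9],[23,2],[33,15],[34,2],[36,4],[38,2],[39,9],[41,0],[45,9],[47,0]]
[[5,3],[7,5],[15,3],[16,2],[17,9],[23,2],[25,6],[33,15],[34,6],[39,9],[41,0],[45,9],[47,0]]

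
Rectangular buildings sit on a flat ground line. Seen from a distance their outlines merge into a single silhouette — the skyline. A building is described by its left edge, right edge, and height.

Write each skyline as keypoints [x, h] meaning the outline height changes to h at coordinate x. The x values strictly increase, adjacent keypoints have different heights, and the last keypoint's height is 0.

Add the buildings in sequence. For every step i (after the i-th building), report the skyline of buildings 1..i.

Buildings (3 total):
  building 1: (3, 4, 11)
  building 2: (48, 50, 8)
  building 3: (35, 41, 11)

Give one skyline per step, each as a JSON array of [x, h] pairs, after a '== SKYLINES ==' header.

== SKYLINES ==
[[3,11],[4,0]]
[[3,11],[4,0],[48,8],[50,0]]
[[3,11],[4,0],[35,11],[41,0],[48,8],[50,0]]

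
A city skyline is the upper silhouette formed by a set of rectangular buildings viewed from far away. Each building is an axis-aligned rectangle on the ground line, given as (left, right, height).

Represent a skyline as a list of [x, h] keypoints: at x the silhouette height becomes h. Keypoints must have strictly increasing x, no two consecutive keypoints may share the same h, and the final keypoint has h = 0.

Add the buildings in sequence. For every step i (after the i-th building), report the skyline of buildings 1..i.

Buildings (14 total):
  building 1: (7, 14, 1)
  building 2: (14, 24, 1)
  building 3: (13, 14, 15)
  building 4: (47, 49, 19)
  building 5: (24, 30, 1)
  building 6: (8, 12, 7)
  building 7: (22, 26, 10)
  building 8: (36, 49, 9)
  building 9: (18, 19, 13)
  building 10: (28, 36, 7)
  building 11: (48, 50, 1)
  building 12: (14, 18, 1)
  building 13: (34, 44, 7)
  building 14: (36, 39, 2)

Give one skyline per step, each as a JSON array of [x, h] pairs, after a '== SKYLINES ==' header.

== SKYLINES ==
[[7,1],[14,0]]
[[7,1],[24,0]]
[[7,1],[13,15],[14,1],[24,0]]
[[7,1],[13,15],[14,1],[24,0],[47,19],[49,0]]
[[7,1],[13,15],[14,1],[30,0],[47,19],[49,0]]
[[7,1],[8,7],[12,1],[13,15],[14,1],[30,0],[47,19],[49,0]]
[[7,1],[8,7],[12,1],[13,15],[14,1],[22,10],[26,1],[30,0],[47,19],[49,0]]
[[7,1],[8,7],[12,1],[13,15],[14,1],[22,10],[26,1],[30,0],[36,9],[47,19],[49,0]]
[[7,1],[8,7],[12,1],[13,15],[14,1],[18,13],[19,1],[22,10],[26,1],[30,0],[36,9],[47,19],[49,0]]
[[7,1],[8,7],[12,1],[13,15],[14,1],[18,13],[19,1],[22,10],[26,1],[28,7],[36,9],[47,19],[49,0]]
[[7,1],[8,7],[12,1],[13,15],[14,1],[18,13],[19,1],[22,10],[26,1],[28,7],[36,9],[47,19],[49,1],[50,0]]
[[7,1],[8,7],[12,1],[13,15],[14,1],[18,13],[19,1],[22,10],[26,1],[28,7],[36,9],[47,19],[49,1],[50,0]]
[[7,1],[8,7],[12,1],[13,15],[14,1],[18,13],[19,1],[22,10],[26,1],[28,7],[36,9],[47,19],[49,1],[50,0]]
[[7,1],[8,7],[12,1],[13,15],[14,1],[18,13],[19,1],[22,10],[26,1],[28,7],[36,9],[47,19],[49,1],[50,0]]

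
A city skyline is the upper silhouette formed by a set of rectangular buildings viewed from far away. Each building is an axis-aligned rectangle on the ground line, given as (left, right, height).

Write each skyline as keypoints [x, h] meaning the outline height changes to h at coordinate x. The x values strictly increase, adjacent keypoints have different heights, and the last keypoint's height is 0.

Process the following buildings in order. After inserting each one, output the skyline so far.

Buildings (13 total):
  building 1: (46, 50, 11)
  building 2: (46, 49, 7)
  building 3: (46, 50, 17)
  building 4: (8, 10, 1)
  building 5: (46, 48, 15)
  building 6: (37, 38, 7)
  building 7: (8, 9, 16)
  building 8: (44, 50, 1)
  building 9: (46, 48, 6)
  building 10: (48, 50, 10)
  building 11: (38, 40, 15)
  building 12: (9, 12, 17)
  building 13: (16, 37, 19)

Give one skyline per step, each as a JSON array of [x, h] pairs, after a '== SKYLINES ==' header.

== SKYLINES ==
[[46,11],[50,0]]
[[46,11],[50,0]]
[[46,17],[50,0]]
[[8,1],[10,0],[46,17],[50,0]]
[[8,1],[10,0],[46,17],[50,0]]
[[8,1],[10,0],[37,7],[38,0],[46,17],[50,0]]
[[8,16],[9,1],[10,0],[37,7],[38,0],[46,17],[50,0]]
[[8,16],[9,1],[10,0],[37,7],[38,0],[44,1],[46,17],[50,0]]
[[8,16],[9,1],[10,0],[37,7],[38,0],[44,1],[46,17],[50,0]]
[[8,16],[9,1],[10,0],[37,7],[38,0],[44,1],[46,17],[50,0]]
[[8,16],[9,1],[10,0],[37,7],[38,15],[40,0],[44,1],[46,17],[50,0]]
[[8,16],[9,17],[12,0],[37,7],[38,15],[40,0],[44,1],[46,17],[50,0]]
[[8,16],[9,17],[12,0],[16,19],[37,7],[38,15],[40,0],[44,1],[46,17],[50,0]]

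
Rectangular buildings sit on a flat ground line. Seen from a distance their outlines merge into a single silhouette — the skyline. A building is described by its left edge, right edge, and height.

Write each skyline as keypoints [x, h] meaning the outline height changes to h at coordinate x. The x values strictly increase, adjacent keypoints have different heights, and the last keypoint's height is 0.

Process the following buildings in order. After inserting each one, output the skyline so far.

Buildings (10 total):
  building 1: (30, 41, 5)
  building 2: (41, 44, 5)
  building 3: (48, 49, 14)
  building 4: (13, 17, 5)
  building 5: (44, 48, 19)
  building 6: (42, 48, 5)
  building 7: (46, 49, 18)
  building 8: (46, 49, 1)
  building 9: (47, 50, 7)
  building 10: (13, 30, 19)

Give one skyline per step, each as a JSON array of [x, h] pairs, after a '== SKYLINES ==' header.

== SKYLINES ==
[[30,5],[41,0]]
[[30,5],[44,0]]
[[30,5],[44,0],[48,14],[49,0]]
[[13,5],[17,0],[30,5],[44,0],[48,14],[49,0]]
[[13,5],[17,0],[30,5],[44,19],[48,14],[49,0]]
[[13,5],[17,0],[30,5],[44,19],[48,14],[49,0]]
[[13,5],[17,0],[30,5],[44,19],[48,18],[49,0]]
[[13,5],[17,0],[30,5],[44,19],[48,18],[49,0]]
[[13,5],[17,0],[30,5],[44,19],[48,18],[49,7],[50,0]]
[[13,19],[30,5],[44,19],[48,18],[49,7],[50,0]]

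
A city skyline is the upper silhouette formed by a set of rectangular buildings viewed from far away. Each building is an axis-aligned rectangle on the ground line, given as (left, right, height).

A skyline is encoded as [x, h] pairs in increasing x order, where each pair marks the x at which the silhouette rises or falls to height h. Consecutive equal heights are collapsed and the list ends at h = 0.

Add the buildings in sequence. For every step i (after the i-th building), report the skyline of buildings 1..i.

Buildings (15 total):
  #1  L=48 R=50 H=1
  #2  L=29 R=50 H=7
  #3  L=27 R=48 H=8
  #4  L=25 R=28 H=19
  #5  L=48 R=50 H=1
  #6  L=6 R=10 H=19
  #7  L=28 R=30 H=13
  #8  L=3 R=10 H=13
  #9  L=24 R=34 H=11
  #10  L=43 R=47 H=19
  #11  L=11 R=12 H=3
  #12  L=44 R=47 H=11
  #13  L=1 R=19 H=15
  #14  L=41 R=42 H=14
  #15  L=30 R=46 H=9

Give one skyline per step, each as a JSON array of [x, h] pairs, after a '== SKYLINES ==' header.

== SKYLINES ==
[[48,1],[50,0]]
[[29,7],[50,0]]
[[27,8],[48,7],[50,0]]
[[25,19],[28,8],[48,7],[50,0]]
[[25,19],[28,8],[48,7],[50,0]]
[[6,19],[10,0],[25,19],[28,8],[48,7],[50,0]]
[[6,19],[10,0],[25,19],[28,13],[30,8],[48,7],[50,0]]
[[3,13],[6,19],[10,0],[25,19],[28,13],[30,8],[48,7],[50,0]]
[[3,13],[6,19],[10,0],[24,11],[25,19],[28,13],[30,11],[34,8],[48,7],[50,0]]
[[3,13],[6,19],[10,0],[24,11],[25,19],[28,13],[30,11],[34,8],[43,19],[47,8],[48,7],[50,0]]
[[3,13],[6,19],[10,0],[11,3],[12,0],[24,11],[25,19],[28,13],[30,11],[34,8],[43,19],[47,8],[48,7],[50,0]]
[[3,13],[6,19],[10,0],[11,3],[12,0],[24,11],[25,19],[28,13],[30,11],[34,8],[43,19],[47,8],[48,7],[50,0]]
[[1,15],[6,19],[10,15],[19,0],[24,11],[25,19],[28,13],[30,11],[34,8],[43,19],[47,8],[48,7],[50,0]]
[[1,15],[6,19],[10,15],[19,0],[24,11],[25,19],[28,13],[30,11],[34,8],[41,14],[42,8],[43,19],[47,8],[48,7],[50,0]]
[[1,15],[6,19],[10,15],[19,0],[24,11],[25,19],[28,13],[30,11],[34,9],[41,14],[42,9],[43,19],[47,8],[48,7],[50,0]]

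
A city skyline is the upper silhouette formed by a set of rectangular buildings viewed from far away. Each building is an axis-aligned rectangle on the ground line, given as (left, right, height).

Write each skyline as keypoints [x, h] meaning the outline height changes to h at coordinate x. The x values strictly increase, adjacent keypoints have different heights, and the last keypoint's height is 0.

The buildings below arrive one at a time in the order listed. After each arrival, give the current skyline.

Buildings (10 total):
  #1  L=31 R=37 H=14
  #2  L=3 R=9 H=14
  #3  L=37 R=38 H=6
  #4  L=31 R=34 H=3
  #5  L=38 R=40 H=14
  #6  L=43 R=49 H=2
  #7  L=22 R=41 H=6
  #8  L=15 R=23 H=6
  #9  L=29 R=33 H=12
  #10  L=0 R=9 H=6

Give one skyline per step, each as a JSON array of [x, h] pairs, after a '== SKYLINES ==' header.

== SKYLINES ==
[[31,14],[37,0]]
[[3,14],[9,0],[31,14],[37,0]]
[[3,14],[9,0],[31,14],[37,6],[38,0]]
[[3,14],[9,0],[31,14],[37,6],[38,0]]
[[3,14],[9,0],[31,14],[37,6],[38,14],[40,0]]
[[3,14],[9,0],[31,14],[37,6],[38,14],[40,0],[43,2],[49,0]]
[[3,14],[9,0],[22,6],[31,14],[37,6],[38,14],[40,6],[41,0],[43,2],[49,0]]
[[3,14],[9,0],[15,6],[31,14],[37,6],[38,14],[40,6],[41,0],[43,2],[49,0]]
[[3,14],[9,0],[15,6],[29,12],[31,14],[37,6],[38,14],[40,6],[41,0],[43,2],[49,0]]
[[0,6],[3,14],[9,0],[15,6],[29,12],[31,14],[37,6],[38,14],[40,6],[41,0],[43,2],[49,0]]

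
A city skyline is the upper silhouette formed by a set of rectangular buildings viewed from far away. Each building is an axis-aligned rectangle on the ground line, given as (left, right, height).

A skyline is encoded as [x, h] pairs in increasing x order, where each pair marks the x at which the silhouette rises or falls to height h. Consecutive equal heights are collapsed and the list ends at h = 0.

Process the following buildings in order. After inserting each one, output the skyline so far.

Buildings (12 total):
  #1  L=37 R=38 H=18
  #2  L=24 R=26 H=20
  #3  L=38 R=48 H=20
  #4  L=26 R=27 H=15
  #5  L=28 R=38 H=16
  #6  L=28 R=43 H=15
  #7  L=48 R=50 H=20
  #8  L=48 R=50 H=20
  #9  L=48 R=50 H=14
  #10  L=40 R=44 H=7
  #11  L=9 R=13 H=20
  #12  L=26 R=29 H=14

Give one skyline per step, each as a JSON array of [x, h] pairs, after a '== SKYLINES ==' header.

== SKYLINES ==
[[37,18],[38,0]]
[[24,20],[26,0],[37,18],[38,0]]
[[24,20],[26,0],[37,18],[38,20],[48,0]]
[[24,20],[26,15],[27,0],[37,18],[38,20],[48,0]]
[[24,20],[26,15],[27,0],[28,16],[37,18],[38,20],[48,0]]
[[24,20],[26,15],[27,0],[28,16],[37,18],[38,20],[48,0]]
[[24,20],[26,15],[27,0],[28,16],[37,18],[38,20],[50,0]]
[[24,20],[26,15],[27,0],[28,16],[37,18],[38,20],[50,0]]
[[24,20],[26,15],[27,0],[28,16],[37,18],[38,20],[50,0]]
[[24,20],[26,15],[27,0],[28,16],[37,18],[38,20],[50,0]]
[[9,20],[13,0],[24,20],[26,15],[27,0],[28,16],[37,18],[38,20],[50,0]]
[[9,20],[13,0],[24,20],[26,15],[27,14],[28,16],[37,18],[38,20],[50,0]]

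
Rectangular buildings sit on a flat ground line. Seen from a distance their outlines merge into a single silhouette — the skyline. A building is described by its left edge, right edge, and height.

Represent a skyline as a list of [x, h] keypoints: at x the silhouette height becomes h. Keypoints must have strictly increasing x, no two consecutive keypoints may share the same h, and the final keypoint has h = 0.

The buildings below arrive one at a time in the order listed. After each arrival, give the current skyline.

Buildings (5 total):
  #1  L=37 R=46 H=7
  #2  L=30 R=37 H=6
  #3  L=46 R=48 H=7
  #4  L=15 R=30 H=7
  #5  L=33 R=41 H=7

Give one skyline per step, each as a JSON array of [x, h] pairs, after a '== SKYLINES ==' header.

== SKYLINES ==
[[37,7],[46,0]]
[[30,6],[37,7],[46,0]]
[[30,6],[37,7],[48,0]]
[[15,7],[30,6],[37,7],[48,0]]
[[15,7],[30,6],[33,7],[48,0]]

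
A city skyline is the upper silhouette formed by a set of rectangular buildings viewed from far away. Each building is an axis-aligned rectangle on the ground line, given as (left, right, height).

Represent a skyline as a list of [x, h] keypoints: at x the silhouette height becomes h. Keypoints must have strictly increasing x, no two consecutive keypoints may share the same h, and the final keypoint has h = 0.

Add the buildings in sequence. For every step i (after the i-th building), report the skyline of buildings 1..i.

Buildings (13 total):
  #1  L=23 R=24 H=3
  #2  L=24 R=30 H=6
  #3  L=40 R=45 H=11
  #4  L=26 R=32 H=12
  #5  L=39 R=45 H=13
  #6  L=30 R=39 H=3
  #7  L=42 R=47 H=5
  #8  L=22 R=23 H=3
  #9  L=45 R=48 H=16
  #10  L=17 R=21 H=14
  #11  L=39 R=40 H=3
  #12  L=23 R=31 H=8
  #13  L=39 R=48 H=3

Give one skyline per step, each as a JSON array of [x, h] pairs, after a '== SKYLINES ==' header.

== SKYLINES ==
[[23,3],[24,0]]
[[23,3],[24,6],[30,0]]
[[23,3],[24,6],[30,0],[40,11],[45,0]]
[[23,3],[24,6],[26,12],[32,0],[40,11],[45,0]]
[[23,3],[24,6],[26,12],[32,0],[39,13],[45,0]]
[[23,3],[24,6],[26,12],[32,3],[39,13],[45,0]]
[[23,3],[24,6],[26,12],[32,3],[39,13],[45,5],[47,0]]
[[22,3],[24,6],[26,12],[32,3],[39,13],[45,5],[47,0]]
[[22,3],[24,6],[26,12],[32,3],[39,13],[45,16],[48,0]]
[[17,14],[21,0],[22,3],[24,6],[26,12],[32,3],[39,13],[45,16],[48,0]]
[[17,14],[21,0],[22,3],[24,6],[26,12],[32,3],[39,13],[45,16],[48,0]]
[[17,14],[21,0],[22,3],[23,8],[26,12],[32,3],[39,13],[45,16],[48,0]]
[[17,14],[21,0],[22,3],[23,8],[26,12],[32,3],[39,13],[45,16],[48,0]]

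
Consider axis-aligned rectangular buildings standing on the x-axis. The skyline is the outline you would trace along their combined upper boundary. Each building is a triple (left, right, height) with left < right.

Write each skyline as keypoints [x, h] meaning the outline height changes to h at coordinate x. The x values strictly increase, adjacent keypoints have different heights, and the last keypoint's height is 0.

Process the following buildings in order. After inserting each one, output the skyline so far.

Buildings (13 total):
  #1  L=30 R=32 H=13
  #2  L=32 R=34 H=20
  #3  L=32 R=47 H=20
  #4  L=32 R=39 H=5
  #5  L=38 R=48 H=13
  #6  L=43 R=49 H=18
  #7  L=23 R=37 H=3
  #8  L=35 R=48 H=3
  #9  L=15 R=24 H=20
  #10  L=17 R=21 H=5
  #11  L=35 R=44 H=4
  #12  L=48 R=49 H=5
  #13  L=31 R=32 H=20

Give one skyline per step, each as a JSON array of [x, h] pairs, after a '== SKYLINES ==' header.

== SKYLINES ==
[[30,13],[32,0]]
[[30,13],[32,20],[34,0]]
[[30,13],[32,20],[47,0]]
[[30,13],[32,20],[47,0]]
[[30,13],[32,20],[47,13],[48,0]]
[[30,13],[32,20],[47,18],[49,0]]
[[23,3],[30,13],[32,20],[47,18],[49,0]]
[[23,3],[30,13],[32,20],[47,18],[49,0]]
[[15,20],[24,3],[30,13],[32,20],[47,18],[49,0]]
[[15,20],[24,3],[30,13],[32,20],[47,18],[49,0]]
[[15,20],[24,3],[30,13],[32,20],[47,18],[49,0]]
[[15,20],[24,3],[30,13],[32,20],[47,18],[49,0]]
[[15,20],[24,3],[30,13],[31,20],[47,18],[49,0]]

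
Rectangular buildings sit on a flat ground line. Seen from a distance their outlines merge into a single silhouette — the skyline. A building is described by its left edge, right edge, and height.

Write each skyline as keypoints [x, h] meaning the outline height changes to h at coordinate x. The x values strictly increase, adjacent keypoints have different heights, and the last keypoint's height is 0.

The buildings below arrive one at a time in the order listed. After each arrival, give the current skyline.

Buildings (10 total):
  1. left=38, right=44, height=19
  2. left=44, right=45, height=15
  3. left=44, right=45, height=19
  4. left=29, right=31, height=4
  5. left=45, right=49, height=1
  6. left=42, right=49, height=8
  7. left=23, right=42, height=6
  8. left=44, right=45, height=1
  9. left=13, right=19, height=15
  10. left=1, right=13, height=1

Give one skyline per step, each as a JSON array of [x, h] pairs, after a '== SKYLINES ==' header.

== SKYLINES ==
[[38,19],[44,0]]
[[38,19],[44,15],[45,0]]
[[38,19],[45,0]]
[[29,4],[31,0],[38,19],[45,0]]
[[29,4],[31,0],[38,19],[45,1],[49,0]]
[[29,4],[31,0],[38,19],[45,8],[49,0]]
[[23,6],[38,19],[45,8],[49,0]]
[[23,6],[38,19],[45,8],[49,0]]
[[13,15],[19,0],[23,6],[38,19],[45,8],[49,0]]
[[1,1],[13,15],[19,0],[23,6],[38,19],[45,8],[49,0]]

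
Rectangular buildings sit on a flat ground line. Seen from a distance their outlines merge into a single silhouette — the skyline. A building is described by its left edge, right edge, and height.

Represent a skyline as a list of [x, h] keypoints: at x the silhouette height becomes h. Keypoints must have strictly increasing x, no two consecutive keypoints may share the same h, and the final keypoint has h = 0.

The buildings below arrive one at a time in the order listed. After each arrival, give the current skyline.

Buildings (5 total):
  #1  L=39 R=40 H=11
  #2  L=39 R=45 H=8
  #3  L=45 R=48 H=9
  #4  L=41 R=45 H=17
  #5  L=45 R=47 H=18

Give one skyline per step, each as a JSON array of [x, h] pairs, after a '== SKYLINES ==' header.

== SKYLINES ==
[[39,11],[40,0]]
[[39,11],[40,8],[45,0]]
[[39,11],[40,8],[45,9],[48,0]]
[[39,11],[40,8],[41,17],[45,9],[48,0]]
[[39,11],[40,8],[41,17],[45,18],[47,9],[48,0]]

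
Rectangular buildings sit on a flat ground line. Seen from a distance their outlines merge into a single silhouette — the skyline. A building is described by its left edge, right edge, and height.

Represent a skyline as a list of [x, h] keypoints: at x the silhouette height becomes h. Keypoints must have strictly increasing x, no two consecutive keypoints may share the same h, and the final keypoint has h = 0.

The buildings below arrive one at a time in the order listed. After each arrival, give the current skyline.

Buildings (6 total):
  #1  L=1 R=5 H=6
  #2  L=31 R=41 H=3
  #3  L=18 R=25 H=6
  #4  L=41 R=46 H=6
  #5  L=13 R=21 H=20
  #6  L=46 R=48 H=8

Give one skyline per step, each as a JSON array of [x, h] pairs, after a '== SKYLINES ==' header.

== SKYLINES ==
[[1,6],[5,0]]
[[1,6],[5,0],[31,3],[41,0]]
[[1,6],[5,0],[18,6],[25,0],[31,3],[41,0]]
[[1,6],[5,0],[18,6],[25,0],[31,3],[41,6],[46,0]]
[[1,6],[5,0],[13,20],[21,6],[25,0],[31,3],[41,6],[46,0]]
[[1,6],[5,0],[13,20],[21,6],[25,0],[31,3],[41,6],[46,8],[48,0]]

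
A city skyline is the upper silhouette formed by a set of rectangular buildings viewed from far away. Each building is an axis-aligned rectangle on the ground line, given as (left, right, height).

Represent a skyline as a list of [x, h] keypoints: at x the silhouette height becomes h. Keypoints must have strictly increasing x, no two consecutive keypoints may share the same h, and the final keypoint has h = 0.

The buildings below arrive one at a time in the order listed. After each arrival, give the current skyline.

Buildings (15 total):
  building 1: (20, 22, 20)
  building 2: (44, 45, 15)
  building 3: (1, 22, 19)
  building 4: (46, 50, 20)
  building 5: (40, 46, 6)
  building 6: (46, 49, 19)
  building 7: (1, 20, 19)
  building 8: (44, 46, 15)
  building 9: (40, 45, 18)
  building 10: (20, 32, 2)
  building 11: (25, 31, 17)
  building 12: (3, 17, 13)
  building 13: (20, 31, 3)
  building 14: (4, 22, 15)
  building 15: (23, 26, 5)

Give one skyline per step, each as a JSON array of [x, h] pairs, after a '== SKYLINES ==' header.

== SKYLINES ==
[[20,20],[22,0]]
[[20,20],[22,0],[44,15],[45,0]]
[[1,19],[20,20],[22,0],[44,15],[45,0]]
[[1,19],[20,20],[22,0],[44,15],[45,0],[46,20],[50,0]]
[[1,19],[20,20],[22,0],[40,6],[44,15],[45,6],[46,20],[50,0]]
[[1,19],[20,20],[22,0],[40,6],[44,15],[45,6],[46,20],[50,0]]
[[1,19],[20,20],[22,0],[40,6],[44,15],[45,6],[46,20],[50,0]]
[[1,19],[20,20],[22,0],[40,6],[44,15],[46,20],[50,0]]
[[1,19],[20,20],[22,0],[40,18],[45,15],[46,20],[50,0]]
[[1,19],[20,20],[22,2],[32,0],[40,18],[45,15],[46,20],[50,0]]
[[1,19],[20,20],[22,2],[25,17],[31,2],[32,0],[40,18],[45,15],[46,20],[50,0]]
[[1,19],[20,20],[22,2],[25,17],[31,2],[32,0],[40,18],[45,15],[46,20],[50,0]]
[[1,19],[20,20],[22,3],[25,17],[31,2],[32,0],[40,18],[45,15],[46,20],[50,0]]
[[1,19],[20,20],[22,3],[25,17],[31,2],[32,0],[40,18],[45,15],[46,20],[50,0]]
[[1,19],[20,20],[22,3],[23,5],[25,17],[31,2],[32,0],[40,18],[45,15],[46,20],[50,0]]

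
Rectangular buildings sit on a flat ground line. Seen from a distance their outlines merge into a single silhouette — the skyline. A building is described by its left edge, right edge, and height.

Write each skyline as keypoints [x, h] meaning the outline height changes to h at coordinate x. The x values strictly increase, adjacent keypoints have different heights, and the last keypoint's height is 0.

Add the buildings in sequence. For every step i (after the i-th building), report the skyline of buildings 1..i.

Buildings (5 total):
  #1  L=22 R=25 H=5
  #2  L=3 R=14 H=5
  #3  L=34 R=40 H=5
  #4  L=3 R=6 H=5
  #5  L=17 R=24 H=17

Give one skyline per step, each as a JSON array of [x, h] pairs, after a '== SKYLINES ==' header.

== SKYLINES ==
[[22,5],[25,0]]
[[3,5],[14,0],[22,5],[25,0]]
[[3,5],[14,0],[22,5],[25,0],[34,5],[40,0]]
[[3,5],[14,0],[22,5],[25,0],[34,5],[40,0]]
[[3,5],[14,0],[17,17],[24,5],[25,0],[34,5],[40,0]]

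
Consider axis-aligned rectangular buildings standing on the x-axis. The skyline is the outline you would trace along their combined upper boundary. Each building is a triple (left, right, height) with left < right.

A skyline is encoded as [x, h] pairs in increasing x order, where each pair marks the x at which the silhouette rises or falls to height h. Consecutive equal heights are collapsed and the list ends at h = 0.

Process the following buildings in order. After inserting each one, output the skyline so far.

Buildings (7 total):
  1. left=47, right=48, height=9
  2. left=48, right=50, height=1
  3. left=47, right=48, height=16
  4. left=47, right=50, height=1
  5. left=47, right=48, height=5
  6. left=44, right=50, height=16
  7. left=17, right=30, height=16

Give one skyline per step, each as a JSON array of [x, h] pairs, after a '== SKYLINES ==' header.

== SKYLINES ==
[[47,9],[48,0]]
[[47,9],[48,1],[50,0]]
[[47,16],[48,1],[50,0]]
[[47,16],[48,1],[50,0]]
[[47,16],[48,1],[50,0]]
[[44,16],[50,0]]
[[17,16],[30,0],[44,16],[50,0]]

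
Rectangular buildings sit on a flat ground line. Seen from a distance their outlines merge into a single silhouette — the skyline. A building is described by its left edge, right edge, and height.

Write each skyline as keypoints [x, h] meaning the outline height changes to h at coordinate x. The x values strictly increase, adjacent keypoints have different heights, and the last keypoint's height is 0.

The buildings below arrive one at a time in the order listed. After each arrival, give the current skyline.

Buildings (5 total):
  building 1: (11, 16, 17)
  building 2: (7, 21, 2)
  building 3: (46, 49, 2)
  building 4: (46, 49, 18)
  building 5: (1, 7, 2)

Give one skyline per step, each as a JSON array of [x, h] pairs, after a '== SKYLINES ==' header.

== SKYLINES ==
[[11,17],[16,0]]
[[7,2],[11,17],[16,2],[21,0]]
[[7,2],[11,17],[16,2],[21,0],[46,2],[49,0]]
[[7,2],[11,17],[16,2],[21,0],[46,18],[49,0]]
[[1,2],[11,17],[16,2],[21,0],[46,18],[49,0]]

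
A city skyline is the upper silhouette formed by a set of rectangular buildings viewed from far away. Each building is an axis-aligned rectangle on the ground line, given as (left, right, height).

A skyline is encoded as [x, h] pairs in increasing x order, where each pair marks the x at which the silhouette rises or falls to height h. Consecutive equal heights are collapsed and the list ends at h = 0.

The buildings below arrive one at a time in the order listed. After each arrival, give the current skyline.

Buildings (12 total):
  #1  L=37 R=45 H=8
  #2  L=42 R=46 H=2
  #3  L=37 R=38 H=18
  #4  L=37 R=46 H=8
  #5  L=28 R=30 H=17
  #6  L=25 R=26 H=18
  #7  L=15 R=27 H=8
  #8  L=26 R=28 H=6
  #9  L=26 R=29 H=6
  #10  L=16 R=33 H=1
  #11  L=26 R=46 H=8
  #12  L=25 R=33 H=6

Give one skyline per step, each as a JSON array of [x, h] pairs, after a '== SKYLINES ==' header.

== SKYLINES ==
[[37,8],[45,0]]
[[37,8],[45,2],[46,0]]
[[37,18],[38,8],[45,2],[46,0]]
[[37,18],[38,8],[46,0]]
[[28,17],[30,0],[37,18],[38,8],[46,0]]
[[25,18],[26,0],[28,17],[30,0],[37,18],[38,8],[46,0]]
[[15,8],[25,18],[26,8],[27,0],[28,17],[30,0],[37,18],[38,8],[46,0]]
[[15,8],[25,18],[26,8],[27,6],[28,17],[30,0],[37,18],[38,8],[46,0]]
[[15,8],[25,18],[26,8],[27,6],[28,17],[30,0],[37,18],[38,8],[46,0]]
[[15,8],[25,18],[26,8],[27,6],[28,17],[30,1],[33,0],[37,18],[38,8],[46,0]]
[[15,8],[25,18],[26,8],[28,17],[30,8],[37,18],[38,8],[46,0]]
[[15,8],[25,18],[26,8],[28,17],[30,8],[37,18],[38,8],[46,0]]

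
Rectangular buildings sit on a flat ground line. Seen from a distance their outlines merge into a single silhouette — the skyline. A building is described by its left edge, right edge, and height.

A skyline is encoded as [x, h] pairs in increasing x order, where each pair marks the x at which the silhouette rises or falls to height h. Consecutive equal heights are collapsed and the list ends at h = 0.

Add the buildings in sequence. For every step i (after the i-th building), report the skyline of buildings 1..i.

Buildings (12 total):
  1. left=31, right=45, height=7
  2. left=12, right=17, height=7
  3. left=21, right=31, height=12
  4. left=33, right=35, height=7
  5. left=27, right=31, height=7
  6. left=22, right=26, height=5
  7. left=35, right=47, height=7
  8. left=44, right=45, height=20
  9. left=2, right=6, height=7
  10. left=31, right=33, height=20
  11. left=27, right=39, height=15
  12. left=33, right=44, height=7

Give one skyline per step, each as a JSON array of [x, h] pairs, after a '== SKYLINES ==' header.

== SKYLINES ==
[[31,7],[45,0]]
[[12,7],[17,0],[31,7],[45,0]]
[[12,7],[17,0],[21,12],[31,7],[45,0]]
[[12,7],[17,0],[21,12],[31,7],[45,0]]
[[12,7],[17,0],[21,12],[31,7],[45,0]]
[[12,7],[17,0],[21,12],[31,7],[45,0]]
[[12,7],[17,0],[21,12],[31,7],[47,0]]
[[12,7],[17,0],[21,12],[31,7],[44,20],[45,7],[47,0]]
[[2,7],[6,0],[12,7],[17,0],[21,12],[31,7],[44,20],[45,7],[47,0]]
[[2,7],[6,0],[12,7],[17,0],[21,12],[31,20],[33,7],[44,20],[45,7],[47,0]]
[[2,7],[6,0],[12,7],[17,0],[21,12],[27,15],[31,20],[33,15],[39,7],[44,20],[45,7],[47,0]]
[[2,7],[6,0],[12,7],[17,0],[21,12],[27,15],[31,20],[33,15],[39,7],[44,20],[45,7],[47,0]]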